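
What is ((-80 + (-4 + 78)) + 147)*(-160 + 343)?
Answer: 25803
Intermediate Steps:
((-80 + (-4 + 78)) + 147)*(-160 + 343) = ((-80 + 74) + 147)*183 = (-6 + 147)*183 = 141*183 = 25803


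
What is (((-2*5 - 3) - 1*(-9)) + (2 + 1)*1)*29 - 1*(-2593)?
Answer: 2564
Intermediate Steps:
(((-2*5 - 3) - 1*(-9)) + (2 + 1)*1)*29 - 1*(-2593) = (((-10 - 3) + 9) + 3*1)*29 + 2593 = ((-13 + 9) + 3)*29 + 2593 = (-4 + 3)*29 + 2593 = -1*29 + 2593 = -29 + 2593 = 2564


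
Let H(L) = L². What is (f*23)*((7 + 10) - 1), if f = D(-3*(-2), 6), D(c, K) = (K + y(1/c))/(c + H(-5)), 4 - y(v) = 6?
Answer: 1472/31 ≈ 47.484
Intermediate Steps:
y(v) = -2 (y(v) = 4 - 1*6 = 4 - 6 = -2)
D(c, K) = (-2 + K)/(25 + c) (D(c, K) = (K - 2)/(c + (-5)²) = (-2 + K)/(c + 25) = (-2 + K)/(25 + c))
f = 4/31 (f = (-2 + 6)/(25 - 3*(-2)) = 4/(25 + 6) = 4/31 ≈ 0.12903)
(f*23)*((7 + 10) - 1) = ((4/31)*23)*((7 + 10) - 1) = 92*(17 - 1)/31 = (92/31)*16 = 1472/31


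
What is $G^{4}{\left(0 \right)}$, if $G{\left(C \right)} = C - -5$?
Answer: $625$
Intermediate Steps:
$G{\left(C \right)} = 5 + C$ ($G{\left(C \right)} = C + 5 = 5 + C$)
$G^{4}{\left(0 \right)} = \left(5 + 0\right)^{4} = 5^{4} = 625$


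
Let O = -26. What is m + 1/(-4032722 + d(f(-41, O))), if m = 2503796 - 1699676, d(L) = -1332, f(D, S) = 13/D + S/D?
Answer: 3243863502479/4034054 ≈ 8.0412e+5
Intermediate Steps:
m = 804120
m + 1/(-4032722 + d(f(-41, O))) = 804120 + 1/(-4032722 - 1332) = 804120 + 1/(-4034054) = 804120 - 1/4034054 = 3243863502479/4034054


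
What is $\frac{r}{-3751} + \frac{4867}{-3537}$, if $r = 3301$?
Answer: $- \frac{29931754}{13267287} \approx -2.2561$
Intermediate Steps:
$\frac{r}{-3751} + \frac{4867}{-3537} = \frac{3301}{-3751} + \frac{4867}{-3537} = 3301 \left(- \frac{1}{3751}\right) + 4867 \left(- \frac{1}{3537}\right) = - \frac{3301}{3751} - \frac{4867}{3537} = - \frac{29931754}{13267287}$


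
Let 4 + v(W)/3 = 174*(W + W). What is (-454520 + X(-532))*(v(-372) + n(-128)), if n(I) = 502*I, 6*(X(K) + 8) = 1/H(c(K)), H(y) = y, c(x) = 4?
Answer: 1234414301689/6 ≈ 2.0574e+11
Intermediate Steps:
v(W) = -12 + 1044*W (v(W) = -12 + 3*(174*(W + W)) = -12 + 3*(174*(2*W)) = -12 + 3*(348*W) = -12 + 1044*W)
X(K) = -191/24 (X(K) = -8 + (⅙)/4 = -8 + (⅙)*(¼) = -8 + 1/24 = -191/24)
(-454520 + X(-532))*(v(-372) + n(-128)) = (-454520 - 191/24)*((-12 + 1044*(-372)) + 502*(-128)) = -10908671*((-12 - 388368) - 64256)/24 = -10908671*(-388380 - 64256)/24 = -10908671/24*(-452636) = 1234414301689/6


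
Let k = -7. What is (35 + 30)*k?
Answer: -455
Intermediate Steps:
(35 + 30)*k = (35 + 30)*(-7) = 65*(-7) = -455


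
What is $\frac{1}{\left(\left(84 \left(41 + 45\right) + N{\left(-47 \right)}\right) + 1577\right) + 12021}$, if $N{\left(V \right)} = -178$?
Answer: $\frac{1}{20644} \approx 4.844 \cdot 10^{-5}$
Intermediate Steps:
$\frac{1}{\left(\left(84 \left(41 + 45\right) + N{\left(-47 \right)}\right) + 1577\right) + 12021} = \frac{1}{\left(\left(84 \left(41 + 45\right) - 178\right) + 1577\right) + 12021} = \frac{1}{\left(\left(84 \cdot 86 - 178\right) + 1577\right) + 12021} = \frac{1}{\left(\left(7224 - 178\right) + 1577\right) + 12021} = \frac{1}{\left(7046 + 1577\right) + 12021} = \frac{1}{8623 + 12021} = \frac{1}{20644}$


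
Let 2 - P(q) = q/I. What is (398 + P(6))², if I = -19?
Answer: 57851236/361 ≈ 1.6025e+5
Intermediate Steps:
P(q) = 2 + q/19 (P(q) = 2 - q/(-19) = 2 - q*(-1)/19 = 2 - (-1)*q/19 = 2 + q/19)
(398 + P(6))² = (398 + (2 + (1/19)*6))² = (398 + (2 + 6/19))² = (398 + 44/19)² = (7606/19)² = 57851236/361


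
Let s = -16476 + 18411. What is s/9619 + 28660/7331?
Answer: 289866025/70516889 ≈ 4.1106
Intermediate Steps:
s = 1935
s/9619 + 28660/7331 = 1935/9619 + 28660/7331 = 289866025/70516889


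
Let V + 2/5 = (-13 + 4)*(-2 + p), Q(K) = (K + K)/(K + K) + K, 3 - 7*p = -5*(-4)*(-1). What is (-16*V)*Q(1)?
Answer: 13408/35 ≈ 383.09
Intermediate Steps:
p = 23/7 (p = 3/7 - (-5*(-4))*(-1)/7 = 3/7 - 20*(-1)/7 = 3/7 - ⅐*(-20) = 3/7 + 20/7 = 23/7 ≈ 3.2857)
Q(K) = 1 + K (Q(K) = (2*K)/((2*K)) + K = (2*K)*(1/(2*K)) + K = 1 + K)
V = -419/35 (V = -⅖ + (-13 + 4)*(-2 + 23/7) = -⅖ - 9*9/7 = -⅖ - 81/7 = -419/35 ≈ -11.971)
(-16*V)*Q(1) = (-16*(-419/35))*(1 + 1) = (6704/35)*2 = 13408/35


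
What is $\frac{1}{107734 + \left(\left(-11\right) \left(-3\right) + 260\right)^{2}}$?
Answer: $\frac{1}{193583} \approx 5.1657 \cdot 10^{-6}$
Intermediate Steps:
$\frac{1}{107734 + \left(\left(-11\right) \left(-3\right) + 260\right)^{2}} = \frac{1}{107734 + \left(33 + 260\right)^{2}} = \frac{1}{107734 + 293^{2}} = \frac{1}{107734 + 85849} = \frac{1}{193583}$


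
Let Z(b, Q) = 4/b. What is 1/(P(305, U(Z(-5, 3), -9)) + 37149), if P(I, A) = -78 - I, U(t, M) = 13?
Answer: 1/36766 ≈ 2.7199e-5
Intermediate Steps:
1/(P(305, U(Z(-5, 3), -9)) + 37149) = 1/((-78 - 1*305) + 37149) = 1/((-78 - 305) + 37149) = 1/(-383 + 37149) = 1/36766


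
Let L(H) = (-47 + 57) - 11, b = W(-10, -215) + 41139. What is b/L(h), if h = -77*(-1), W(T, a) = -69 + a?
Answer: -40855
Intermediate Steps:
b = 40855 (b = (-69 - 215) + 41139 = -284 + 41139 = 40855)
h = 77
L(H) = -1 (L(H) = 10 - 11 = -1)
b/L(h) = 40855/(-1) = 40855*(-1) = -40855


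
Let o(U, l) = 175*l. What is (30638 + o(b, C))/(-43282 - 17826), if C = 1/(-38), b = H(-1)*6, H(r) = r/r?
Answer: -1164069/2322104 ≈ -0.50130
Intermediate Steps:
H(r) = 1
b = 6 (b = 1*6 = 6)
C = -1/38 ≈ -0.026316
(30638 + o(b, C))/(-43282 - 17826) = (30638 + 175*(-1/38))/(-43282 - 17826) = (30638 - 175/38)/(-61108) = (1164069/38)*(-1/61108) = -1164069/2322104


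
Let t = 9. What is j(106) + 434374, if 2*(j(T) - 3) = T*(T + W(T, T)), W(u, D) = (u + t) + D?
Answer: 451708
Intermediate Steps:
W(u, D) = 9 + D + u (W(u, D) = (u + 9) + D = (9 + u) + D = 9 + D + u)
j(T) = 3 + T*(9 + 3*T)/2 (j(T) = 3 + (T*(T + (9 + T + T)))/2 = 3 + (T*(T + (9 + 2*T)))/2 = 3 + (T*(9 + 3*T))/2 = 3 + T*(9 + 3*T)/2)
j(106) + 434374 = (3 + (3/2)*106**2 + (9/2)*106) + 434374 = (3 + (3/2)*11236 + 477) + 434374 = (3 + 16854 + 477) + 434374 = 17334 + 434374 = 451708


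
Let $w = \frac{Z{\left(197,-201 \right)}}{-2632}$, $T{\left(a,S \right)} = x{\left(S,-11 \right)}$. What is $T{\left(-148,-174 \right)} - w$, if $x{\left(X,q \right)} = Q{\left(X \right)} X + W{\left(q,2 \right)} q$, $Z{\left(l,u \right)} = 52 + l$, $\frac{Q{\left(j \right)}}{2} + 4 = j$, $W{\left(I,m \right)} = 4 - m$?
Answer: $\frac{162978953}{2632} \approx 61922.0$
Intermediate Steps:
$Q{\left(j \right)} = -8 + 2 j$
$x{\left(X,q \right)} = 2 q + X \left(-8 + 2 X\right)$ ($x{\left(X,q \right)} = \left(-8 + 2 X\right) X + \left(4 - 2\right) q = X \left(-8 + 2 X\right) + \left(4 - 2\right) q = X \left(-8 + 2 X\right) + 2 q = 2 q + X \left(-8 + 2 X\right)$)
$T{\left(a,S \right)} = -22 + 2 S \left(-4 + S\right)$ ($T{\left(a,S \right)} = 2 \left(-11\right) + 2 S \left(-4 + S\right) = -22 + 2 S \left(-4 + S\right)$)
$w = - \frac{249}{2632}$ ($w = \frac{52 + 197}{-2632} = 249 \left(- \frac{1}{2632}\right) = - \frac{249}{2632} \approx -0.094605$)
$T{\left(-148,-174 \right)} - w = \left(-22 + 2 \left(-174\right) \left(-4 - 174\right)\right) - - \frac{249}{2632} = \left(-22 + 2 \left(-174\right) \left(-178\right)\right) + \frac{249}{2632} = \left(-22 + 61944\right) + \frac{249}{2632} = 61922 + \frac{249}{2632} = \frac{162978953}{2632}$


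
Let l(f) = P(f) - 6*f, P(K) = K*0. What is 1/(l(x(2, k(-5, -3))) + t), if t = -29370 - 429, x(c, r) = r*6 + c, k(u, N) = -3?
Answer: -1/29703 ≈ -3.3667e-5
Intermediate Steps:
P(K) = 0
x(c, r) = c + 6*r (x(c, r) = 6*r + c = c + 6*r)
l(f) = -6*f (l(f) = 0 - 6*f = -6*f)
t = -29799
1/(l(x(2, k(-5, -3))) + t) = 1/(-6*(2 + 6*(-3)) - 29799) = 1/(-6*(2 - 18) - 29799) = 1/(-6*(-16) - 29799) = 1/(96 - 29799) = 1/(-29703) = -1/29703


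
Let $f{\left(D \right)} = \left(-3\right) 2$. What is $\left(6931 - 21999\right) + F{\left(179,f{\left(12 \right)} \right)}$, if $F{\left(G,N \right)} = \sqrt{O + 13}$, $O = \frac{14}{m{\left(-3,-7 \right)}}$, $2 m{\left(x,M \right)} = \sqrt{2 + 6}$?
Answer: $-15068 + \sqrt{13 + 7 \sqrt{2}} \approx -15063.0$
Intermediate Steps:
$m{\left(x,M \right)} = \sqrt{2}$ ($m{\left(x,M \right)} = \frac{\sqrt{2 + 6}}{2} = \frac{\sqrt{8}}{2} = \frac{2 \sqrt{2}}{2} = \sqrt{2}$)
$f{\left(D \right)} = -6$
$O = 7 \sqrt{2}$ ($O = \frac{14}{\sqrt{2}} = 14 \frac{\sqrt{2}}{2} = 7 \sqrt{2} \approx 9.8995$)
$F{\left(G,N \right)} = \sqrt{13 + 7 \sqrt{2}}$ ($F{\left(G,N \right)} = \sqrt{7 \sqrt{2} + 13} = \sqrt{13 + 7 \sqrt{2}}$)
$\left(6931 - 21999\right) + F{\left(179,f{\left(12 \right)} \right)} = \left(6931 - 21999\right) + \sqrt{13 + 7 \sqrt{2}} = -15068 + \sqrt{13 + 7 \sqrt{2}}$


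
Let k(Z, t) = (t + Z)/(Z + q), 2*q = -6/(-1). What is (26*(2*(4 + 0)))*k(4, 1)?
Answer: 1040/7 ≈ 148.57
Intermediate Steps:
q = 3 (q = (-6/(-1))/2 = (-6*(-1))/2 = (½)*6 = 3)
k(Z, t) = (Z + t)/(3 + Z) (k(Z, t) = (t + Z)/(Z + 3) = (Z + t)/(3 + Z))
(26*(2*(4 + 0)))*k(4, 1) = (26*(2*(4 + 0)))*((4 + 1)/(3 + 4)) = (26*(2*4))*(5/7) = (26*8)*((⅐)*5) = 208*(5/7) = 1040/7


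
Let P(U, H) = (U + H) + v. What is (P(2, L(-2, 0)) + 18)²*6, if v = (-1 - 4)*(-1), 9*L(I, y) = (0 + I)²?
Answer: 104882/27 ≈ 3884.5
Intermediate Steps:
L(I, y) = I²/9 (L(I, y) = (0 + I)²/9 = I²/9)
v = 5 (v = -5*(-1) = 5)
P(U, H) = 5 + H + U (P(U, H) = (U + H) + 5 = (H + U) + 5 = 5 + H + U)
(P(2, L(-2, 0)) + 18)²*6 = ((5 + (⅑)*(-2)² + 2) + 18)²*6 = ((5 + (⅑)*4 + 2) + 18)²*6 = ((5 + 4/9 + 2) + 18)²*6 = (67/9 + 18)²*6 = (229/9)²*6 = (52441/81)*6 = 104882/27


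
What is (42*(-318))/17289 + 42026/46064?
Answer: 6186485/44244472 ≈ 0.13983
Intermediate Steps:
(42*(-318))/17289 + 42026/46064 = -13356*1/17289 + 42026*(1/46064) = -1484/1921 + 21013/23032 = 6186485/44244472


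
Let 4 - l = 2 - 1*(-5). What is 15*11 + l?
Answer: 162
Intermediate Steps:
l = -3 (l = 4 - (2 - 1*(-5)) = 4 - (2 + 5) = 4 - 1*7 = 4 - 7 = -3)
15*11 + l = 15*11 - 3 = 165 - 3 = 162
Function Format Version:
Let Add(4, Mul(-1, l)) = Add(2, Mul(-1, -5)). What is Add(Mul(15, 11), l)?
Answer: 162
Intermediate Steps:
l = -3 (l = Add(4, Mul(-1, Add(2, Mul(-1, -5)))) = Add(4, Mul(-1, Add(2, 5))) = Add(4, Mul(-1, 7)) = Add(4, -7) = -3)
Add(Mul(15, 11), l) = Add(Mul(15, 11), -3) = Add(165, -3) = 162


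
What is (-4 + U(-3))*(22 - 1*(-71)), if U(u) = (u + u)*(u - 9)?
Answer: 6324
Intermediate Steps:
U(u) = 2*u*(-9 + u) (U(u) = (2*u)*(-9 + u) = 2*u*(-9 + u))
(-4 + U(-3))*(22 - 1*(-71)) = (-4 + 2*(-3)*(-9 - 3))*(22 - 1*(-71)) = (-4 + 2*(-3)*(-12))*(22 + 71) = (-4 + 72)*93 = 68*93 = 6324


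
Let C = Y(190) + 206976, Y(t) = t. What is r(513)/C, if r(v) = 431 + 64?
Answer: 495/207166 ≈ 0.0023894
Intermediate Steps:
r(v) = 495
C = 207166 (C = 190 + 206976 = 207166)
r(513)/C = 495/207166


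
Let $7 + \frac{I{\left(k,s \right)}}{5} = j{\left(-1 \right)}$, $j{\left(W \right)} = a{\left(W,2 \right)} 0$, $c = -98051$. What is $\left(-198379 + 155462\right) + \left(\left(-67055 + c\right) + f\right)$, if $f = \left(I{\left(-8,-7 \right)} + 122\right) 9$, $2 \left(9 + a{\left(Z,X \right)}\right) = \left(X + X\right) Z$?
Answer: $-207240$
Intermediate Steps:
$a{\left(Z,X \right)} = -9 + X Z$ ($a{\left(Z,X \right)} = -9 + \frac{\left(X + X\right) Z}{2} = -9 + \frac{2 X Z}{2} = -9 + X Z$)
$j{\left(W \right)} = 0$ ($j{\left(W \right)} = \left(-9 + 2 W\right) 0 = 0$)
$I{\left(k,s \right)} = -35$ ($I{\left(k,s \right)} = -35 + 5 \cdot 0 = -35 + 0 = -35$)
$f = 783$ ($f = \left(-35 + 122\right) 9 = 87 \cdot 9 = 783$)
$\left(-198379 + 155462\right) + \left(\left(-67055 + c\right) + f\right) = \left(-198379 + 155462\right) + \left(\left(-67055 - 98051\right) + 783\right) = -42917 + \left(-165106 + 783\right) = -42917 - 164323 = -207240$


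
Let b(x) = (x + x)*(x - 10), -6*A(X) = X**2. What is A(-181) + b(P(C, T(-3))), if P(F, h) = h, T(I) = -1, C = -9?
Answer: -32629/6 ≈ -5438.2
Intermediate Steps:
A(X) = -X**2/6
b(x) = 2*x*(-10 + x) (b(x) = (2*x)*(-10 + x) = 2*x*(-10 + x))
A(-181) + b(P(C, T(-3))) = -1/6*(-181)**2 + 2*(-1)*(-10 - 1) = -1/6*32761 + 2*(-1)*(-11) = -32761/6 + 22 = -32629/6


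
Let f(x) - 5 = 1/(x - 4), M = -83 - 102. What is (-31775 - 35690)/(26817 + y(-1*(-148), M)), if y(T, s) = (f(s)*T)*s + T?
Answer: 2550177/4150067 ≈ 0.61449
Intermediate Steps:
M = -185
f(x) = 5 + 1/(-4 + x) (f(x) = 5 + 1/(x - 4) = 5 + 1/(-4 + x))
y(T, s) = T + T*s*(-19 + 5*s)/(-4 + s) (y(T, s) = (((-19 + 5*s)/(-4 + s))*T)*s + T = (T*(-19 + 5*s)/(-4 + s))*s + T = T*s*(-19 + 5*s)/(-4 + s) + T = T + T*s*(-19 + 5*s)/(-4 + s))
(-31775 - 35690)/(26817 + y(-1*(-148), M)) = (-31775 - 35690)/(26817 + (-1*(-148))*(-4 - 185 - 185*(-19 + 5*(-185)))/(-4 - 185)) = -67465/(26817 + 148*(-4 - 185 - 185*(-19 - 925))/(-189)) = -67465/(26817 + 148*(-1/189)*(-4 - 185 - 185*(-944))) = -67465/(26817 + 148*(-1/189)*(-4 - 185 + 174640)) = -67465/(26817 + 148*(-1/189)*174451) = -67465/(26817 - 25818748/189) = -67465/(-20750335/189) = -67465*(-189/20750335) = 2550177/4150067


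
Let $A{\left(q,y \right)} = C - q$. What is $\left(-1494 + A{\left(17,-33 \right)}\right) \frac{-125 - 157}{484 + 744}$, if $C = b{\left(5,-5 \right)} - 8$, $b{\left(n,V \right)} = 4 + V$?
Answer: $\frac{107160}{307} \approx 349.06$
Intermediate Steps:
$C = -9$ ($C = \left(4 - 5\right) - 8 = -1 - 8 = -9$)
$A{\left(q,y \right)} = -9 - q$
$\left(-1494 + A{\left(17,-33 \right)}\right) \frac{-125 - 157}{484 + 744} = \left(-1494 - 26\right) \frac{-125 - 157}{484 + 744} = \left(-1494 - 26\right) \left(- \frac{282}{1228}\right) = \left(-1494 - 26\right) \left(\left(-282\right) \frac{1}{1228}\right) = \left(-1520\right) \left(- \frac{141}{614}\right) = \frac{107160}{307}$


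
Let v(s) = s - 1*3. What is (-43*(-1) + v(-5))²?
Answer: 1225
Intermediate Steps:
v(s) = -3 + s (v(s) = s - 3 = -3 + s)
(-43*(-1) + v(-5))² = (-43*(-1) + (-3 - 5))² = (43 - 8)² = 35² = 1225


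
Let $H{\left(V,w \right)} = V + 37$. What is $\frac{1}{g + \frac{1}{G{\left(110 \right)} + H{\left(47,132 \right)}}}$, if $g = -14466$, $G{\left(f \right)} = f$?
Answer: $- \frac{194}{2806403} \approx -6.9128 \cdot 10^{-5}$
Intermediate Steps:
$H{\left(V,w \right)} = 37 + V$
$\frac{1}{g + \frac{1}{G{\left(110 \right)} + H{\left(47,132 \right)}}} = \frac{1}{-14466 + \frac{1}{110 + \left(37 + 47\right)}} = \frac{1}{-14466 + \frac{1}{110 + 84}} = \frac{1}{-14466 + \frac{1}{194}} = \frac{1}{- \frac{2806403}{194}} = - \frac{194}{2806403}$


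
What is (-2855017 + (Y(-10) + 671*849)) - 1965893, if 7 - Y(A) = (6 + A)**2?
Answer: -4251240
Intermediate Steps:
Y(A) = 7 - (6 + A)**2
(-2855017 + (Y(-10) + 671*849)) - 1965893 = (-2855017 + ((7 - (6 - 10)**2) + 671*849)) - 1965893 = (-2855017 + ((7 - 1*(-4)**2) + 569679)) - 1965893 = (-2855017 + ((7 - 1*16) + 569679)) - 1965893 = (-2855017 + ((7 - 16) + 569679)) - 1965893 = (-2855017 + (-9 + 569679)) - 1965893 = (-2855017 + 569670) - 1965893 = -2285347 - 1965893 = -4251240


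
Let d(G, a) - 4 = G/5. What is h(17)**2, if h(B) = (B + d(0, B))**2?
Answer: 194481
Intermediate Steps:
d(G, a) = 4 + G/5
h(B) = (4 + B)**2 (h(B) = (B + (4 + (1/5)*0))**2 = (B + (4 + 0))**2 = (B + 4)**2 = (4 + B)**2)
h(17)**2 = ((4 + 17)**2)**2 = (21**2)**2 = 441**2 = 194481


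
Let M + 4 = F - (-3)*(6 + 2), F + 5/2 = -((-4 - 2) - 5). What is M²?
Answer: 3249/4 ≈ 812.25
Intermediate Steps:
F = 17/2 (F = -5/2 - ((-4 - 2) - 5) = -5/2 - (-6 - 5) = -5/2 - 1*(-11) = -5/2 + 11 = 17/2 ≈ 8.5000)
M = 57/2 (M = -4 + (17/2 - (-3)*(6 + 2)) = -4 + (17/2 - (-3)*8) = -4 + (17/2 - 3*(-8)) = -4 + (17/2 + 24) = -4 + 65/2 = 57/2 ≈ 28.500)
M² = (57/2)² = 3249/4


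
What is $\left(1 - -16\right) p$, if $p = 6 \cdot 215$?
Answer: $21930$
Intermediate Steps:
$p = 1290$
$\left(1 - -16\right) p = \left(1 - -16\right) 1290 = \left(1 + 16\right) 1290 = 17 \cdot 1290 = 21930$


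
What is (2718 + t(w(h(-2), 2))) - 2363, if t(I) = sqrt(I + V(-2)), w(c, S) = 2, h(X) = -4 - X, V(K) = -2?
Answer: 355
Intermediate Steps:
t(I) = sqrt(-2 + I) (t(I) = sqrt(I - 2) = sqrt(-2 + I))
(2718 + t(w(h(-2), 2))) - 2363 = (2718 + sqrt(-2 + 2)) - 2363 = (2718 + sqrt(0)) - 2363 = (2718 + 0) - 2363 = 2718 - 2363 = 355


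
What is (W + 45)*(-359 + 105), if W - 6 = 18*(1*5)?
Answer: -35814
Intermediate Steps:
W = 96 (W = 6 + 18*(1*5) = 6 + 18*5 = 6 + 90 = 96)
(W + 45)*(-359 + 105) = (96 + 45)*(-359 + 105) = 141*(-254) = -35814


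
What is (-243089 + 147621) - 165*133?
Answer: -117413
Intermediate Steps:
(-243089 + 147621) - 165*133 = -95468 - 21945 = -117413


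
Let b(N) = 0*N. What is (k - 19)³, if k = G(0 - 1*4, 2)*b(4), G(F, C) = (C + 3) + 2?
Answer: -6859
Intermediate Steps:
b(N) = 0
G(F, C) = 5 + C (G(F, C) = (3 + C) + 2 = 5 + C)
k = 0 (k = (5 + 2)*0 = 7*0 = 0)
(k - 19)³ = (0 - 19)³ = (-19)³ = -6859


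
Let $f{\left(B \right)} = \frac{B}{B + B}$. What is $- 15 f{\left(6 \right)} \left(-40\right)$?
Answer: $300$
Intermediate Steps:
$f{\left(B \right)} = \frac{1}{2}$ ($f{\left(B \right)} = \frac{B}{2 B} = B \frac{1}{2 B} = \frac{1}{2}$)
$- 15 f{\left(6 \right)} \left(-40\right) = \left(-15\right) \frac{1}{2} \left(-40\right) = \left(- \frac{15}{2}\right) \left(-40\right) = 300$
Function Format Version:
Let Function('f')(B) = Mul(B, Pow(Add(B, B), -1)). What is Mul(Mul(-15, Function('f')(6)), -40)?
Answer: 300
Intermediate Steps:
Function('f')(B) = Rational(1, 2) (Function('f')(B) = Mul(B, Pow(Mul(2, B), -1)) = Mul(B, Mul(Rational(1, 2), Pow(B, -1))) = Rational(1, 2))
Mul(Mul(-15, Function('f')(6)), -40) = Mul(Mul(-15, Rational(1, 2)), -40) = Mul(Rational(-15, 2), -40) = 300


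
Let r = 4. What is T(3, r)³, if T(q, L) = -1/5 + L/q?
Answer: 4913/3375 ≈ 1.4557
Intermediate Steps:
T(q, L) = -⅕ + L/q (T(q, L) = -1*⅕ + L/q = -⅕ + L/q)
T(3, r)³ = ((4 - ⅕*3)/3)³ = ((4 - ⅗)/3)³ = ((⅓)*(17/5))³ = (17/15)³ = 4913/3375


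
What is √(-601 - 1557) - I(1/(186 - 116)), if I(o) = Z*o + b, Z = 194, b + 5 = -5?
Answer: 253/35 + I*√2158 ≈ 7.2286 + 46.454*I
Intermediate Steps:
b = -10 (b = -5 - 5 = -10)
I(o) = -10 + 194*o (I(o) = 194*o - 10 = -10 + 194*o)
√(-601 - 1557) - I(1/(186 - 116)) = √(-601 - 1557) - (-10 + 194/(186 - 116)) = √(-2158) - (-10 + 194/70) = I*√2158 - (-10 + 194*(1/70)) = I*√2158 - (-10 + 97/35) = I*√2158 - 1*(-253/35) = I*√2158 + 253/35 = 253/35 + I*√2158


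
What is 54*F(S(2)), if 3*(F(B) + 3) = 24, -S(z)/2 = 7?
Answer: 270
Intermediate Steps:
S(z) = -14 (S(z) = -2*7 = -14)
F(B) = 5 (F(B) = -3 + (1/3)*24 = -3 + 8 = 5)
54*F(S(2)) = 54*5 = 270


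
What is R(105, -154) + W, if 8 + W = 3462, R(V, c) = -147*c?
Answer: 26092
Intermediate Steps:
W = 3454 (W = -8 + 3462 = 3454)
R(105, -154) + W = -147*(-154) + 3454 = 22638 + 3454 = 26092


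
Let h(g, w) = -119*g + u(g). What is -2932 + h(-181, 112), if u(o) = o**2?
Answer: 51368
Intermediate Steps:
h(g, w) = g**2 - 119*g (h(g, w) = -119*g + g**2 = g**2 - 119*g)
-2932 + h(-181, 112) = -2932 - 181*(-119 - 181) = -2932 - 181*(-300) = -2932 + 54300 = 51368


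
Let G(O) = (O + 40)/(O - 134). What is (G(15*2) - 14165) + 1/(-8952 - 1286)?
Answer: -3770732211/266188 ≈ -14166.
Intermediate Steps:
G(O) = (40 + O)/(-134 + O)
(G(15*2) - 14165) + 1/(-8952 - 1286) = ((40 + 15*2)/(-134 + 15*2) - 14165) + 1/(-8952 - 1286) = ((40 + 30)/(-134 + 30) - 14165) + 1/(-10238) = (70/(-104) - 14165) - 1/10238 = (-1/104*70 - 14165) - 1/10238 = (-35/52 - 14165) - 1/10238 = -736615/52 - 1/10238 = -3770732211/266188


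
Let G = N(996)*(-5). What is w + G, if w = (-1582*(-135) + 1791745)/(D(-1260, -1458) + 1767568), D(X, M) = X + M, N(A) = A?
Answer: -1757389537/352970 ≈ -4978.9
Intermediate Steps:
G = -4980 (G = 996*(-5) = -4980)
D(X, M) = M + X
w = 401063/352970 (w = (-1582*(-135) + 1791745)/((-1458 - 1260) + 1767568) = (213570 + 1791745)/(-2718 + 1767568) = 2005315/1764850 = 2005315*(1/1764850) = 401063/352970 ≈ 1.1363)
w + G = 401063/352970 - 4980 = -1757389537/352970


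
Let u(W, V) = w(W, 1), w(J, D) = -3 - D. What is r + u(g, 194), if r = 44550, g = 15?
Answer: 44546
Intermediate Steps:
u(W, V) = -4 (u(W, V) = -3 - 1*1 = -3 - 1 = -4)
r + u(g, 194) = 44550 - 4 = 44546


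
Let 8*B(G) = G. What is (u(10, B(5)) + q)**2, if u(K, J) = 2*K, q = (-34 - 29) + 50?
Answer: 49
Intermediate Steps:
B(G) = G/8
q = -13 (q = -63 + 50 = -13)
(u(10, B(5)) + q)**2 = (2*10 - 13)**2 = (20 - 13)**2 = 7**2 = 49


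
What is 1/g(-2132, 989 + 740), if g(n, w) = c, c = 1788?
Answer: 1/1788 ≈ 0.00055928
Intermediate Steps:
g(n, w) = 1788
1/g(-2132, 989 + 740) = 1/1788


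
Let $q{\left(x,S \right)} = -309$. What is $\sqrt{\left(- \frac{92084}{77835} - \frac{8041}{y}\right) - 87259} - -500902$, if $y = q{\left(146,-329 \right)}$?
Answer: $500902 + \frac{i \sqrt{5606746162302935010}}{8017005} \approx 5.009 \cdot 10^{5} + 295.35 i$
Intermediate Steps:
$y = -309$
$\sqrt{\left(- \frac{92084}{77835} - \frac{8041}{y}\right) - 87259} - -500902 = \sqrt{\left(- \frac{92084}{77835} - \frac{8041}{-309}\right) - 87259} - -500902 = \sqrt{\left(\left(-92084\right) \frac{1}{77835} - - \frac{8041}{309}\right) - 87259} + 500902 = \sqrt{\left(- \frac{92084}{77835} + \frac{8041}{309}\right) - 87259} + 500902 = \sqrt{\frac{199139093}{8017005} - 87259} + 500902 = \sqrt{- \frac{699356700202}{8017005}} + 500902 = \frac{i \sqrt{5606746162302935010}}{8017005} + 500902 = 500902 + \frac{i \sqrt{5606746162302935010}}{8017005}$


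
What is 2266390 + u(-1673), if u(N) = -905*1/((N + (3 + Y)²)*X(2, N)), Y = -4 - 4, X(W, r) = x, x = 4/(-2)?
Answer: 7470020535/3296 ≈ 2.2664e+6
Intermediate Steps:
x = -2 (x = 4*(-½) = -2)
X(W, r) = -2
Y = -8
u(N) = -905/(-50 - 2*N) (u(N) = -905*(-1/(2*(N + (3 - 8)²))) = -905*(-1/(2*(N + (-5)²))) = -905*(-1/(2*(N + 25))) = -905*(-1/(2*(25 + N))) = -905/(-50 - 2*N))
2266390 + u(-1673) = 2266390 + 905/(2*(25 - 1673)) = 2266390 + (905/2)/(-1648) = 2266390 + (905/2)*(-1/1648) = 2266390 - 905/3296 = 7470020535/3296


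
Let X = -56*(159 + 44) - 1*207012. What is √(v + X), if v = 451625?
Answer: √233245 ≈ 482.95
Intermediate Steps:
X = -218380 (X = -56*203 - 207012 = -11368 - 207012 = -218380)
√(v + X) = √(451625 - 218380) = √233245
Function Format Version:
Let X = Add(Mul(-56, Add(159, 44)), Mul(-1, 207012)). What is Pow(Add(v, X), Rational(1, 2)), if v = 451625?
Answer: Pow(233245, Rational(1, 2)) ≈ 482.95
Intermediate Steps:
X = -218380 (X = Add(Mul(-56, 203), -207012) = Add(-11368, -207012) = -218380)
Pow(Add(v, X), Rational(1, 2)) = Pow(Add(451625, -218380), Rational(1, 2)) = Pow(233245, Rational(1, 2))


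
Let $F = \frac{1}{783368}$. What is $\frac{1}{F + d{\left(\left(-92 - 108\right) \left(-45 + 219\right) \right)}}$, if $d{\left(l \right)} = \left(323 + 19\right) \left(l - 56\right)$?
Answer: $- \frac{783368}{9338335652735} \approx -8.3887 \cdot 10^{-8}$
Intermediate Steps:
$d{\left(l \right)} = -19152 + 342 l$ ($d{\left(l \right)} = 342 \left(-56 + l\right) = -19152 + 342 l$)
$F = \frac{1}{783368} \approx 1.2765 \cdot 10^{-6}$
$\frac{1}{F + d{\left(\left(-92 - 108\right) \left(-45 + 219\right) \right)}} = \frac{1}{\frac{1}{783368} + \left(-19152 + 342 \left(-92 - 108\right) \left(-45 + 219\right)\right)} = \frac{1}{\frac{1}{783368} + \left(-19152 + 342 \left(\left(-200\right) 174\right)\right)} = \frac{1}{\frac{1}{783368} + \left(-19152 + 342 \left(-34800\right)\right)} = \frac{1}{\frac{1}{783368} - 11920752} = \frac{1}{- \frac{9338335652735}{783368}} = - \frac{783368}{9338335652735}$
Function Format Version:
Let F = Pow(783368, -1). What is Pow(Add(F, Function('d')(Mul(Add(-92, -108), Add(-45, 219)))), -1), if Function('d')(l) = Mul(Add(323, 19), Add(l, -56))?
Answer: Rational(-783368, 9338335652735) ≈ -8.3887e-8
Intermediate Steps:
Function('d')(l) = Add(-19152, Mul(342, l)) (Function('d')(l) = Mul(342, Add(-56, l)) = Add(-19152, Mul(342, l)))
F = Rational(1, 783368) ≈ 1.2765e-6
Pow(Add(F, Function('d')(Mul(Add(-92, -108), Add(-45, 219)))), -1) = Pow(Add(Rational(1, 783368), Add(-19152, Mul(342, Mul(Add(-92, -108), Add(-45, 219))))), -1) = Pow(Add(Rational(1, 783368), Add(-19152, Mul(342, Mul(-200, 174)))), -1) = Pow(Add(Rational(1, 783368), Add(-19152, Mul(342, -34800))), -1) = Pow(Add(Rational(1, 783368), Add(-19152, -11901600)), -1) = Pow(Add(Rational(1, 783368), -11920752), -1) = Pow(Rational(-9338335652735, 783368), -1) = Rational(-783368, 9338335652735)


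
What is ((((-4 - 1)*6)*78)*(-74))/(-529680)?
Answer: -1443/4414 ≈ -0.32691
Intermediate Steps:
((((-4 - 1)*6)*78)*(-74))/(-529680) = ((-5*6*78)*(-74))*(-1/529680) = (-30*78*(-74))*(-1/529680) = -2340*(-74)*(-1/529680) = 173160*(-1/529680) = -1443/4414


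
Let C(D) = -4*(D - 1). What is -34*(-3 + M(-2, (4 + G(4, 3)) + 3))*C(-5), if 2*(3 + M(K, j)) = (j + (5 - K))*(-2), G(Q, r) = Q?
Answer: 19584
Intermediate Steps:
C(D) = 4 - 4*D (C(D) = -4*(-1 + D) = 4 - 4*D)
M(K, j) = -8 + K - j (M(K, j) = -3 + ((j + (5 - K))*(-2))/2 = -3 + ((5 + j - K)*(-2))/2 = -3 + (-10 - 2*j + 2*K)/2 = -3 + (-5 + K - j) = -8 + K - j)
-34*(-3 + M(-2, (4 + G(4, 3)) + 3))*C(-5) = -34*(-3 + (-8 - 2 - ((4 + 4) + 3)))*(4 - 4*(-5)) = -34*(-3 + (-8 - 2 - (8 + 3)))*(4 + 20) = -34*(-3 + (-8 - 2 - 1*11))*24 = -34*(-3 + (-8 - 2 - 11))*24 = -34*(-3 - 21)*24 = -(-816)*24 = -34*(-576) = 19584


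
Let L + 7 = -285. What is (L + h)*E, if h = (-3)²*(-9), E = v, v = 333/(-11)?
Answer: 124209/11 ≈ 11292.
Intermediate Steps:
L = -292 (L = -7 - 285 = -292)
v = -333/11 (v = 333*(-1/11) = -333/11 ≈ -30.273)
E = -333/11 ≈ -30.273
h = -81 (h = 9*(-9) = -81)
(L + h)*E = (-292 - 81)*(-333/11) = -373*(-333/11) = 124209/11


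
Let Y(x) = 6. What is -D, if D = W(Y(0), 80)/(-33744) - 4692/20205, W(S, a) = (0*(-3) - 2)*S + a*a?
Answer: 7983233/18938820 ≈ 0.42153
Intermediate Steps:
W(S, a) = a² - 2*S (W(S, a) = (0 - 2)*S + a² = -2*S + a² = a² - 2*S)
D = -7983233/18938820 (D = (80² - 2*6)/(-33744) - 4692/20205 = (6400 - 12)*(-1/33744) - 4692*1/20205 = 6388*(-1/33744) - 1564/6735 = -1597/8436 - 1564/6735 = -7983233/18938820 ≈ -0.42153)
-D = -1*(-7983233/18938820) = 7983233/18938820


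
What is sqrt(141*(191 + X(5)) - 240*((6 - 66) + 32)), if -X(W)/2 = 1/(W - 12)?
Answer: sqrt(1650873)/7 ≈ 183.55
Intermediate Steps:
X(W) = -2/(-12 + W) (X(W) = -2/(W - 12) = -2/(-12 + W))
sqrt(141*(191 + X(5)) - 240*((6 - 66) + 32)) = sqrt(141*(191 - 2/(-12 + 5)) - 240*((6 - 66) + 32)) = sqrt(141*(191 - 2/(-7)) - 240*(-60 + 32)) = sqrt(141*(191 - 2*(-1/7)) - 240*(-28)) = sqrt(141*(191 + 2/7) + 6720) = sqrt(141*(1339/7) + 6720) = sqrt(188799/7 + 6720) = sqrt(235839/7) = sqrt(1650873)/7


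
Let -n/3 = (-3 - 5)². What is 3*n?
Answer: -576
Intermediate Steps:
n = -192 (n = -3*(-3 - 5)² = -3*(-8)² = -3*64 = -192)
3*n = 3*(-192) = -576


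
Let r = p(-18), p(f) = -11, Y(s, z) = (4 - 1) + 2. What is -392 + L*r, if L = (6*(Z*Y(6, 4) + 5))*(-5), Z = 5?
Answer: 9508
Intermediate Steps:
Y(s, z) = 5 (Y(s, z) = 3 + 2 = 5)
r = -11
L = -900 (L = (6*(5*5 + 5))*(-5) = (6*(25 + 5))*(-5) = (6*30)*(-5) = 180*(-5) = -900)
-392 + L*r = -392 - 900*(-11) = -392 + 9900 = 9508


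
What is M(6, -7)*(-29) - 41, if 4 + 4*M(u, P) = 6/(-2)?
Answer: 39/4 ≈ 9.7500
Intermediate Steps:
M(u, P) = -7/4 (M(u, P) = -1 + (6/(-2))/4 = -1 + (6*(-1/2))/4 = -1 + (1/4)*(-3) = -1 - 3/4 = -7/4)
M(6, -7)*(-29) - 41 = -7/4*(-29) - 41 = 203/4 - 41 = 39/4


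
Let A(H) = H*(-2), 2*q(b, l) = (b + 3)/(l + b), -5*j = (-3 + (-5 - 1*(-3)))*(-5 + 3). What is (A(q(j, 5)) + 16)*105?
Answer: 1645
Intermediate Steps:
j = -2 (j = -(-3 + (-5 - 1*(-3)))*(-5 + 3)/5 = -(-3 + (-5 + 3))*(-2)/5 = -(-3 - 2)*(-2)/5 = -(-1)*(-2) = -⅕*10 = -2)
q(b, l) = (3 + b)/(2*(b + l)) (q(b, l) = ((b + 3)/(l + b))/2 = ((3 + b)/(b + l))/2 = (3 + b)/(2*(b + l)))
A(H) = -2*H
(A(q(j, 5)) + 16)*105 = (-(3 - 2)/(-2 + 5) + 16)*105 = (-1/3 + 16)*105 = (-2*⅙ + 16)*105 = (-⅓ + 16)*105 = (47/3)*105 = 1645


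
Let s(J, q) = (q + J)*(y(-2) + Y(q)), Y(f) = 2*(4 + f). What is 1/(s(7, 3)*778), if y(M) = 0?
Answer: 1/108920 ≈ 9.1811e-6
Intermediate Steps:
Y(f) = 8 + 2*f
s(J, q) = (8 + 2*q)*(J + q) (s(J, q) = (q + J)*(0 + (8 + 2*q)) = (J + q)*(8 + 2*q) = (8 + 2*q)*(J + q))
1/(s(7, 3)*778) = 1/((2*(4 + 3)*(7 + 3))*778) = 1/((2*7*10)*778) = 1/(140*778) = 1/108920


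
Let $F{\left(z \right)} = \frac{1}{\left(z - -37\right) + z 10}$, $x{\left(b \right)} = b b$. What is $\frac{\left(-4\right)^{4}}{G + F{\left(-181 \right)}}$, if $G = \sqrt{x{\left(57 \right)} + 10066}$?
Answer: $\frac{500224}{50838214539} + \frac{977437696 \sqrt{13315}}{50838214539} \approx 2.2186$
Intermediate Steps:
$x{\left(b \right)} = b^{2}$
$G = \sqrt{13315}$ ($G = \sqrt{57^{2} + 10066} = \sqrt{3249 + 10066} = \sqrt{13315} \approx 115.39$)
$F{\left(z \right)} = \frac{1}{37 + 11 z}$ ($F{\left(z \right)} = \frac{1}{\left(z + 37\right) + 10 z} = \frac{1}{\left(37 + z\right) + 10 z} = \frac{1}{37 + 11 z}$)
$\frac{\left(-4\right)^{4}}{G + F{\left(-181 \right)}} = \frac{\left(-4\right)^{4}}{\sqrt{13315} + \frac{1}{37 + 11 \left(-181\right)}} = \frac{256}{\sqrt{13315} + \frac{1}{37 - 1991}} = \frac{256}{\sqrt{13315} + \frac{1}{-1954}} = \frac{256}{\sqrt{13315} - \frac{1}{1954}} = \frac{256}{- \frac{1}{1954} + \sqrt{13315}}$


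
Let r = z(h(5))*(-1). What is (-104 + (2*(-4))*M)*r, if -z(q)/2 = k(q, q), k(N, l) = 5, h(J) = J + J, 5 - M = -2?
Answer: -1600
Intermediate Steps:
M = 7 (M = 5 - 1*(-2) = 5 + 2 = 7)
h(J) = 2*J
z(q) = -10 (z(q) = -2*5 = -10)
r = 10 (r = -10*(-1) = 10)
(-104 + (2*(-4))*M)*r = (-104 + (2*(-4))*7)*10 = (-104 - 8*7)*10 = (-104 - 56)*10 = -160*10 = -1600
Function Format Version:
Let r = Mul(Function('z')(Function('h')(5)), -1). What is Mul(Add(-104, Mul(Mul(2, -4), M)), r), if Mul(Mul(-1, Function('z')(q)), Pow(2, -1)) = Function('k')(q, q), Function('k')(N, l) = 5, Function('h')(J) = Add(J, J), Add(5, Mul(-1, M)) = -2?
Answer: -1600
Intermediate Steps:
M = 7 (M = Add(5, Mul(-1, -2)) = Add(5, 2) = 7)
Function('h')(J) = Mul(2, J)
Function('z')(q) = -10 (Function('z')(q) = Mul(-2, 5) = -10)
r = 10 (r = Mul(-10, -1) = 10)
Mul(Add(-104, Mul(Mul(2, -4), M)), r) = Mul(Add(-104, Mul(Mul(2, -4), 7)), 10) = Mul(Add(-104, Mul(-8, 7)), 10) = Mul(Add(-104, -56), 10) = Mul(-160, 10) = -1600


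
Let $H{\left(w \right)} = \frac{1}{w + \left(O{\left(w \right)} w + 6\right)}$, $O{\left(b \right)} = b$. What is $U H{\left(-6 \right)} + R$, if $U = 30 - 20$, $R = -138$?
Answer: $- \frac{2479}{18} \approx -137.72$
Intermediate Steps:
$U = 10$
$H{\left(w \right)} = \frac{1}{6 + w + w^{2}}$ ($H{\left(w \right)} = \frac{1}{w + \left(w w + 6\right)} = \frac{1}{w + \left(w^{2} + 6\right)} = \frac{1}{w + \left(6 + w^{2}\right)} = \frac{1}{6 + w + w^{2}}$)
$U H{\left(-6 \right)} + R = \frac{10}{6 - 6 + \left(-6\right)^{2}} - 138 = \frac{10}{6 - 6 + 36} - 138 = \frac{10}{36} - 138 = 10 \cdot \frac{1}{36} - 138 = \frac{5}{18} - 138 = - \frac{2479}{18}$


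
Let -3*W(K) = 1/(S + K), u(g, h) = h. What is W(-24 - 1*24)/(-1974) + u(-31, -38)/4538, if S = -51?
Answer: -11141551/1330264782 ≈ -0.0083754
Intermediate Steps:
W(K) = -1/(3*(-51 + K))
W(-24 - 1*24)/(-1974) + u(-31, -38)/4538 = -1/(-153 + 3*(-24 - 1*24))/(-1974) - 38/4538 = -1/(-153 + 3*(-24 - 24))*(-1/1974) - 38*1/4538 = -1/(-153 + 3*(-48))*(-1/1974) - 19/2269 = -1/(-153 - 144)*(-1/1974) - 19/2269 = -1/(-297)*(-1/1974) - 19/2269 = -1*(-1/297)*(-1/1974) - 19/2269 = (1/297)*(-1/1974) - 19/2269 = -1/586278 - 19/2269 = -11141551/1330264782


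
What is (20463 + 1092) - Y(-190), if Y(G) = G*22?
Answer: 25735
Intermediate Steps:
Y(G) = 22*G
(20463 + 1092) - Y(-190) = (20463 + 1092) - 22*(-190) = 21555 - 1*(-4180) = 21555 + 4180 = 25735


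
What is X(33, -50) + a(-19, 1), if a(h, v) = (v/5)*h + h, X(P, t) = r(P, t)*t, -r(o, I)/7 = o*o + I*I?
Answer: 6280636/5 ≈ 1.2561e+6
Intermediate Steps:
r(o, I) = -7*I² - 7*o² (r(o, I) = -7*(o*o + I*I) = -7*(o² + I²) = -7*(I² + o²) = -7*I² - 7*o²)
X(P, t) = t*(-7*P² - 7*t²) (X(P, t) = (-7*t² - 7*P²)*t = (-7*P² - 7*t²)*t = t*(-7*P² - 7*t²))
a(h, v) = h + h*v/5 (a(h, v) = (v*(⅕))*h + h = (v/5)*h + h = h*v/5 + h = h + h*v/5)
X(33, -50) + a(-19, 1) = -7*(-50)*(33² + (-50)²) + (⅕)*(-19)*(5 + 1) = -7*(-50)*(1089 + 2500) + (⅕)*(-19)*6 = -7*(-50)*3589 - 114/5 = 1256150 - 114/5 = 6280636/5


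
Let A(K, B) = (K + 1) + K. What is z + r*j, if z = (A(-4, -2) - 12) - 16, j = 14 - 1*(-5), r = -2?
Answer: -73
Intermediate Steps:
A(K, B) = 1 + 2*K (A(K, B) = (1 + K) + K = 1 + 2*K)
j = 19 (j = 14 + 5 = 19)
z = -35 (z = ((1 + 2*(-4)) - 12) - 16 = ((1 - 8) - 12) - 16 = (-7 - 12) - 16 = -19 - 16 = -35)
z + r*j = -35 - 2*19 = -35 - 38 = -73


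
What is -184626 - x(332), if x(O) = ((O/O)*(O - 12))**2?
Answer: -287026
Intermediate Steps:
x(O) = (-12 + O)**2 (x(O) = (1*(-12 + O))**2 = (-12 + O)**2)
-184626 - x(332) = -184626 - (-12 + 332)**2 = -184626 - 1*320**2 = -184626 - 1*102400 = -184626 - 102400 = -287026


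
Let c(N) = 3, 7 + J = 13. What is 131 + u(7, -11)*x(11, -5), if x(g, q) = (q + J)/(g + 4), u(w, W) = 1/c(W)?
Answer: 5896/45 ≈ 131.02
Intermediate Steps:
J = 6 (J = -7 + 13 = 6)
u(w, W) = ⅓ (u(w, W) = 1/3 = ⅓)
x(g, q) = (6 + q)/(4 + g) (x(g, q) = (q + 6)/(g + 4) = (6 + q)/(4 + g))
131 + u(7, -11)*x(11, -5) = 131 + ((6 - 5)/(4 + 11))/3 = 131 + (1/15)/3 = 131 + ((1/15)*1)/3 = 131 + (⅓)*(1/15) = 131 + 1/45 = 5896/45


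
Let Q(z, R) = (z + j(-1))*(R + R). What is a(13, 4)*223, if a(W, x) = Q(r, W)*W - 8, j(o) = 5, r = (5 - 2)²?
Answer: 1053452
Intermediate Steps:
r = 9 (r = 3² = 9)
Q(z, R) = 2*R*(5 + z) (Q(z, R) = (z + 5)*(R + R) = (5 + z)*(2*R) = 2*R*(5 + z))
a(W, x) = -8 + 28*W² (a(W, x) = (2*W*(5 + 9))*W - 8 = (2*W*14)*W - 8 = (28*W)*W - 8 = 28*W² - 8 = -8 + 28*W²)
a(13, 4)*223 = (-8 + 28*13²)*223 = (-8 + 28*169)*223 = (-8 + 4732)*223 = 4724*223 = 1053452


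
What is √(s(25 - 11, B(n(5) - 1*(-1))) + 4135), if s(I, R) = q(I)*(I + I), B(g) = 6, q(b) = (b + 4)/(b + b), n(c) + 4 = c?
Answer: √4153 ≈ 64.444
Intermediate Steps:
n(c) = -4 + c
q(b) = (4 + b)/(2*b) (q(b) = (4 + b)/((2*b)) = (4 + b)*(1/(2*b)) = (4 + b)/(2*b))
s(I, R) = 4 + I (s(I, R) = ((4 + I)/(2*I))*(I + I) = ((4 + I)/(2*I))*(2*I) = 4 + I)
√(s(25 - 11, B(n(5) - 1*(-1))) + 4135) = √((4 + (25 - 11)) + 4135) = √((4 + 14) + 4135) = √(18 + 4135) = √4153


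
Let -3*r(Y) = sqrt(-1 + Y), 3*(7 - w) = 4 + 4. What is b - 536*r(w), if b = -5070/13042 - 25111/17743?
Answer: -208727336/115702103 + 536*sqrt(30)/9 ≈ 324.40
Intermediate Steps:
w = 13/3 (w = 7 - (4 + 4)/3 = 7 - 1/3*8 = 7 - 8/3 = 13/3 ≈ 4.3333)
b = -208727336/115702103 (b = -5070*1/13042 - 25111*1/17743 = -2535/6521 - 25111/17743 = -208727336/115702103 ≈ -1.8040)
r(Y) = -sqrt(-1 + Y)/3
b - 536*r(w) = -208727336/115702103 - 536*(-sqrt(-1 + 13/3)/3) = -208727336/115702103 - 536*(-sqrt(30)/9) = -208727336/115702103 - (-536)*sqrt(30)/9 = -208727336/115702103 + 536*sqrt(30)/9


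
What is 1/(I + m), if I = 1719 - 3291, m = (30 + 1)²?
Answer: -1/611 ≈ -0.0016367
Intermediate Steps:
m = 961 (m = 31² = 961)
I = -1572
1/(I + m) = 1/(-1572 + 961) = 1/(-611) = -1/611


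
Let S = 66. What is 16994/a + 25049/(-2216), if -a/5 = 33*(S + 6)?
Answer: -41905103/3290760 ≈ -12.734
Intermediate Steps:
a = -11880 (a = -165*(66 + 6) = -165*72 = -5*2376 = -11880)
16994/a + 25049/(-2216) = 16994/(-11880) + 25049/(-2216) = 16994*(-1/11880) + 25049*(-1/2216) = -8497/5940 - 25049/2216 = -41905103/3290760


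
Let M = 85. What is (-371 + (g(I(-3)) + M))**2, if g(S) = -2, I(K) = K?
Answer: 82944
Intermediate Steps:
(-371 + (g(I(-3)) + M))**2 = (-371 + (-2 + 85))**2 = (-371 + 83)**2 = (-288)**2 = 82944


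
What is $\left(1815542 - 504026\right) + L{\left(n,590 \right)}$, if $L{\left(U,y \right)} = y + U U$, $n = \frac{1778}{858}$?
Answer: $\frac{241482090667}{184041} \approx 1.3121 \cdot 10^{6}$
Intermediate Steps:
$n = \frac{889}{429}$ ($n = 1778 \cdot \frac{1}{858} = \frac{889}{429} \approx 2.0723$)
$L{\left(U,y \right)} = y + U^{2}$
$\left(1815542 - 504026\right) + L{\left(n,590 \right)} = \left(1815542 - 504026\right) + \left(590 + \left(\frac{889}{429}\right)^{2}\right) = 1311516 + \left(590 + \frac{790321}{184041}\right) = 1311516 + \frac{109374511}{184041} = \frac{241482090667}{184041}$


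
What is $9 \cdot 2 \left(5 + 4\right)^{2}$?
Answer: $1458$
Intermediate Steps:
$9 \cdot 2 \left(5 + 4\right)^{2} = 18 \cdot 9^{2} = 18 \cdot 81 = 1458$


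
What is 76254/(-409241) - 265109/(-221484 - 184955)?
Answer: 77500872763/166331502799 ≈ 0.46594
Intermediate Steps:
76254/(-409241) - 265109/(-221484 - 184955) = 76254*(-1/409241) - 265109/(-406439) = -76254/409241 - 265109*(-1/406439) = -76254/409241 + 265109/406439 = 77500872763/166331502799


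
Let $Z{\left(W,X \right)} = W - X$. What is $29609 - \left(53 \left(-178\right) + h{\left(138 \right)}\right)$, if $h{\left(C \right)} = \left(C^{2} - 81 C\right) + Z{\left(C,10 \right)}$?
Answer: $31049$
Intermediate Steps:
$h{\left(C \right)} = -10 + C^{2} - 80 C$ ($h{\left(C \right)} = \left(C^{2} - 81 C\right) + \left(C - 10\right) = \left(C^{2} - 81 C\right) + \left(-10 + C\right) = -10 + C^{2} - 80 C$)
$29609 - \left(53 \left(-178\right) + h{\left(138 \right)}\right) = 29609 - \left(53 \left(-178\right) - \left(11050 - 19044\right)\right) = 29609 - \left(-9434 - -7994\right) = 29609 - \left(-9434 + 7994\right) = 29609 - -1440 = 29609 + 1440 = 31049$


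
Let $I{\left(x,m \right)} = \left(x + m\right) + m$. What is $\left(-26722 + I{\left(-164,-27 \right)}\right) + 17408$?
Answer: $-9532$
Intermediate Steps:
$I{\left(x,m \right)} = x + 2 m$ ($I{\left(x,m \right)} = \left(m + x\right) + m = x + 2 m$)
$\left(-26722 + I{\left(-164,-27 \right)}\right) + 17408 = \left(-26722 + \left(-164 + 2 \left(-27\right)\right)\right) + 17408 = \left(-26722 - 218\right) + 17408 = -26940 + 17408 = -9532$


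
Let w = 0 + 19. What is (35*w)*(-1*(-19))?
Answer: 12635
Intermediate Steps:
w = 19
(35*w)*(-1*(-19)) = (35*19)*(-1*(-19)) = 665*19 = 12635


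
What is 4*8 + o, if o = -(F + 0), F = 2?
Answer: 30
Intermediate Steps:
o = -2 (o = -(2 + 0) = -1*2 = -2)
4*8 + o = 4*8 - 2 = 32 - 2 = 30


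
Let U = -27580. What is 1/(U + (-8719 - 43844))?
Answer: -1/80143 ≈ -1.2478e-5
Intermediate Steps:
1/(U + (-8719 - 43844)) = 1/(-27580 + (-8719 - 43844)) = 1/(-27580 - 52563) = 1/(-80143) = -1/80143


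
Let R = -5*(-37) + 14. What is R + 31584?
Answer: 31783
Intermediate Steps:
R = 199 (R = 185 + 14 = 199)
R + 31584 = 199 + 31584 = 31783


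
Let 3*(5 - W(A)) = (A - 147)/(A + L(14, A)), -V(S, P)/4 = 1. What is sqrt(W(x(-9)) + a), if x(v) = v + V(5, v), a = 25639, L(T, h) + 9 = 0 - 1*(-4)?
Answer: 2*sqrt(519231)/9 ≈ 160.13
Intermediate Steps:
L(T, h) = -5 (L(T, h) = -9 + (0 - 1*(-4)) = -9 + (0 + 4) = -9 + 4 = -5)
V(S, P) = -4 (V(S, P) = -4*1 = -4)
x(v) = -4 + v (x(v) = v - 4 = -4 + v)
W(A) = 5 - (-147 + A)/(3*(-5 + A)) (W(A) = 5 - (A - 147)/(3*(A - 5)) = 5 - (-147 + A)/(3*(-5 + A)))
sqrt(W(x(-9)) + a) = sqrt(2*(36 + 7*(-4 - 9))/(3*(-5 + (-4 - 9))) + 25639) = sqrt(2*(36 + 7*(-13))/(3*(-5 - 13)) + 25639) = sqrt((2/3)*(36 - 91)/(-18) + 25639) = sqrt((2/3)*(-1/18)*(-55) + 25639) = sqrt(55/27 + 25639) = sqrt(692308/27) = 2*sqrt(519231)/9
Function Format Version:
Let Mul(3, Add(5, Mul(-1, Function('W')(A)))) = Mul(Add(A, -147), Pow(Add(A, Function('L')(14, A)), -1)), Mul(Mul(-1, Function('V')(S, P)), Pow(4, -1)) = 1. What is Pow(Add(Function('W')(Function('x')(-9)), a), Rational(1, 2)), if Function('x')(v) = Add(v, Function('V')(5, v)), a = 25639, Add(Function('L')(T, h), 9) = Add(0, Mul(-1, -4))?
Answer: Mul(Rational(2, 9), Pow(519231, Rational(1, 2))) ≈ 160.13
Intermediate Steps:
Function('L')(T, h) = -5 (Function('L')(T, h) = Add(-9, Add(0, Mul(-1, -4))) = Add(-9, Add(0, 4)) = Add(-9, 4) = -5)
Function('V')(S, P) = -4 (Function('V')(S, P) = Mul(-4, 1) = -4)
Function('x')(v) = Add(-4, v) (Function('x')(v) = Add(v, -4) = Add(-4, v))
Function('W')(A) = Add(5, Mul(Rational(-1, 3), Pow(Add(-5, A), -1), Add(-147, A))) (Function('W')(A) = Add(5, Mul(Rational(-1, 3), Mul(Add(A, -147), Pow(Add(A, -5), -1)))) = Add(5, Mul(Rational(-1, 3), Mul(Add(-147, A), Pow(Add(-5, A), -1)))) = Add(5, Mul(Rational(-1, 3), Mul(Pow(Add(-5, A), -1), Add(-147, A)))) = Add(5, Mul(Rational(-1, 3), Pow(Add(-5, A), -1), Add(-147, A))))
Pow(Add(Function('W')(Function('x')(-9)), a), Rational(1, 2)) = Pow(Add(Mul(Rational(2, 3), Pow(Add(-5, Add(-4, -9)), -1), Add(36, Mul(7, Add(-4, -9)))), 25639), Rational(1, 2)) = Pow(Add(Mul(Rational(2, 3), Pow(Add(-5, -13), -1), Add(36, Mul(7, -13))), 25639), Rational(1, 2)) = Pow(Add(Mul(Rational(2, 3), Pow(-18, -1), Add(36, -91)), 25639), Rational(1, 2)) = Pow(Add(Mul(Rational(2, 3), Rational(-1, 18), -55), 25639), Rational(1, 2)) = Pow(Add(Rational(55, 27), 25639), Rational(1, 2)) = Pow(Rational(692308, 27), Rational(1, 2)) = Mul(Rational(2, 9), Pow(519231, Rational(1, 2)))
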